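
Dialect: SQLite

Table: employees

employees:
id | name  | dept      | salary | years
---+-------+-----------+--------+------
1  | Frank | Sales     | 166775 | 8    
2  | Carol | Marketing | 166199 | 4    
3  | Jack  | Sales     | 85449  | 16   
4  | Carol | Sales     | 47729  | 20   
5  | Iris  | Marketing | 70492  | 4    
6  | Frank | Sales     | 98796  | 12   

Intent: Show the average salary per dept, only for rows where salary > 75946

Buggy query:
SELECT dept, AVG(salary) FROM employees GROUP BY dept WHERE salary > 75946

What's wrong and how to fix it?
Bug: Row-level WHERE must come before GROUP BY in the clause order

Fix: Move the WHERE clause before GROUP BY

Corrected query:
SELECT dept, AVG(salary) FROM employees WHERE salary > 75946 GROUP BY dept

Result:
dept      | AVG(salary)  
----------+--------------
Marketing | 166199       
Sales     | 117006.666667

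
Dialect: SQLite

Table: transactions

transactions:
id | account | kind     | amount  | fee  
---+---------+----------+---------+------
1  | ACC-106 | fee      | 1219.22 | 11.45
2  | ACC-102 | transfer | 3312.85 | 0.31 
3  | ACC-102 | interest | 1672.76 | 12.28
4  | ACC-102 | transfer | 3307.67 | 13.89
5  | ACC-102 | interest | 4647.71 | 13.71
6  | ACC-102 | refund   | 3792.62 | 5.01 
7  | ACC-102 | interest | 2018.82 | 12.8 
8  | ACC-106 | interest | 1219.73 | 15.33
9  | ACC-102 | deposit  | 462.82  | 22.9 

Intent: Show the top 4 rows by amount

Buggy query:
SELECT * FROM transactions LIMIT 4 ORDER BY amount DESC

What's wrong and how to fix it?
Bug: ORDER BY cannot follow LIMIT; LIMIT is the final clause

Fix: Swap the clauses: ORDER BY first, then LIMIT

Corrected query:
SELECT * FROM transactions ORDER BY amount DESC LIMIT 4

Result:
id | account | kind     | amount  | fee  
---+---------+----------+---------+------
5  | ACC-102 | interest | 4647.71 | 13.71
6  | ACC-102 | refund   | 3792.62 | 5.01 
2  | ACC-102 | transfer | 3312.85 | 0.31 
4  | ACC-102 | transfer | 3307.67 | 13.89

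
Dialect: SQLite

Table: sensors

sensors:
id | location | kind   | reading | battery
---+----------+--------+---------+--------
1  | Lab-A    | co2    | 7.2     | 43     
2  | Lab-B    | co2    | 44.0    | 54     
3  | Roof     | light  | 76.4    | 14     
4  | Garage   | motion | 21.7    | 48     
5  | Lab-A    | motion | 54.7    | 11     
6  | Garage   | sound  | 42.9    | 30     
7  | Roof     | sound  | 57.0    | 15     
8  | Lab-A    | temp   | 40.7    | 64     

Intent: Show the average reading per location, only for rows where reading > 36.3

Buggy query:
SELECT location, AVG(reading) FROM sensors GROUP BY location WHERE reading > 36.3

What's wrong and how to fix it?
Bug: Row-level WHERE must come before GROUP BY in the clause order

Fix: Move the WHERE clause before GROUP BY

Corrected query:
SELECT location, AVG(reading) FROM sensors WHERE reading > 36.3 GROUP BY location

Result:
location | AVG(reading)
---------+-------------
Garage   | 42.9        
Lab-A    | 47.7        
Lab-B    | 44          
Roof     | 66.7        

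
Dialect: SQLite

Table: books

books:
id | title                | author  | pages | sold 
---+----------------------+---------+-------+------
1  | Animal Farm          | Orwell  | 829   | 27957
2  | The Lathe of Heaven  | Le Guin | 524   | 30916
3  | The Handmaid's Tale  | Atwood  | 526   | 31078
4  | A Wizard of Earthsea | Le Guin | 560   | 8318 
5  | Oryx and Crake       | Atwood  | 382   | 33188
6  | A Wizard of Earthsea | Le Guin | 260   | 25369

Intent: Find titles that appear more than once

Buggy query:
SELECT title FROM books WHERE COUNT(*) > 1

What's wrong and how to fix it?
Bug: COUNT(*) is an aggregate and cannot be used in WHERE

Fix: GROUP BY title, then filter groups with HAVING COUNT(*) > 1

Corrected query:
SELECT title FROM books GROUP BY title HAVING COUNT(*) > 1

Result:
title               
--------------------
A Wizard of Earthsea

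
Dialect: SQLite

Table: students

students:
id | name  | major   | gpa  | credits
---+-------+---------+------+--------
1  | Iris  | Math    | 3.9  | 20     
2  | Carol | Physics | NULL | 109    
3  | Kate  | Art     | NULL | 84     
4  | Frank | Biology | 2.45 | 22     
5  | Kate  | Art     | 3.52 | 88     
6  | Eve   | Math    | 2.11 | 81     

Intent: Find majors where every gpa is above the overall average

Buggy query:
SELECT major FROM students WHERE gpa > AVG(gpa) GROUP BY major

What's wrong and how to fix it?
Bug: AVG() is an aggregate; it can't sit directly in WHERE

Fix: Use a subquery for AVG and a HAVING MIN(...) filter so the condition holds for every row in the group

Corrected query:
SELECT major FROM students GROUP BY major HAVING MIN(gpa) > (SELECT AVG(gpa) FROM students)

Result:
major
-----
Art  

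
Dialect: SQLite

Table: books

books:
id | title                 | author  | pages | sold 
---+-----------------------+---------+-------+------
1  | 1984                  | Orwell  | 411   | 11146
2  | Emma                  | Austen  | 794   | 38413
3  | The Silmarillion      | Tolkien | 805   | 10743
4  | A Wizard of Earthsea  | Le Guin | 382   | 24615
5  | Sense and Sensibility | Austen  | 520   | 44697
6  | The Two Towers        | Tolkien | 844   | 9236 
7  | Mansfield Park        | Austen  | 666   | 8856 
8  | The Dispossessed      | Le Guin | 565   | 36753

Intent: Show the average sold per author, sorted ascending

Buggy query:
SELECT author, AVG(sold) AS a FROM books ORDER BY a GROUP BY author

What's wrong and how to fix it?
Bug: GROUP BY must precede ORDER BY

Fix: Move ORDER BY to the end, after GROUP BY

Corrected query:
SELECT author, AVG(sold) AS a FROM books GROUP BY author ORDER BY a

Result:
author  | a           
--------+-------------
Tolkien | 9989.5      
Orwell  | 11146       
Austen  | 30655.333333
Le Guin | 30684       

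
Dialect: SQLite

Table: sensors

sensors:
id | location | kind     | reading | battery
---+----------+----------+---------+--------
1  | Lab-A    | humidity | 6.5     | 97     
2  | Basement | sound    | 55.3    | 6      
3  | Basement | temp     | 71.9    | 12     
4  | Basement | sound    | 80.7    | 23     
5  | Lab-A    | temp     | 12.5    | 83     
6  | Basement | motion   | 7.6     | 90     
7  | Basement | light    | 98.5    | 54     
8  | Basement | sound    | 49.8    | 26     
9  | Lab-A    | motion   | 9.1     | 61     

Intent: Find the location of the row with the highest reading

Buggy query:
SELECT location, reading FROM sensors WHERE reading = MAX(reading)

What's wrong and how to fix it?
Bug: MAX(reading) is an aggregate and cannot be used directly in WHERE

Fix: Use a subquery: WHERE reading = (SELECT MAX(reading) FROM sensors)

Corrected query:
SELECT location, reading FROM sensors WHERE reading = (SELECT MAX(reading) FROM sensors)

Result:
location | reading
---------+--------
Basement | 98.5   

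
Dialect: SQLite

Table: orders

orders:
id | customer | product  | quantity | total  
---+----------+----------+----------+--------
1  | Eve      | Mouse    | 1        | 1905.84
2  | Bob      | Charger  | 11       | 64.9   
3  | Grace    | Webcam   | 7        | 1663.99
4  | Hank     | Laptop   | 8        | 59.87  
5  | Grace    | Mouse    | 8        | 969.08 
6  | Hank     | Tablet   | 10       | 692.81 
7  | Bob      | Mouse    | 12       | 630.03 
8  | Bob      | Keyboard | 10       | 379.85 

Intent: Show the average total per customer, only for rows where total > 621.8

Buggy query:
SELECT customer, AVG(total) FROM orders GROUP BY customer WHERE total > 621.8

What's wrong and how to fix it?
Bug: WHERE cannot follow GROUP BY

Fix: Move the WHERE clause before GROUP BY

Corrected query:
SELECT customer, AVG(total) FROM orders WHERE total > 621.8 GROUP BY customer

Result:
customer | AVG(total)
---------+-----------
Bob      | 630.03    
Eve      | 1905.84   
Grace    | 1316.535  
Hank     | 692.81    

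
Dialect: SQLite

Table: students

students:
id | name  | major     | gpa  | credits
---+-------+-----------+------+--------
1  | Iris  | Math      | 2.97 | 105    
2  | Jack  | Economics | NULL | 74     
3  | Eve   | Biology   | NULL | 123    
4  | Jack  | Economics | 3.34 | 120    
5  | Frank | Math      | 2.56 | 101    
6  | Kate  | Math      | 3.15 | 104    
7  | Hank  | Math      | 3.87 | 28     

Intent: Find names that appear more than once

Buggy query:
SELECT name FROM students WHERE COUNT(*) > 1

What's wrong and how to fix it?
Bug: WHERE can't reference COUNT(*); aggregates are computed after WHERE

Fix: GROUP BY name, then filter groups with HAVING COUNT(*) > 1

Corrected query:
SELECT name FROM students GROUP BY name HAVING COUNT(*) > 1

Result:
name
----
Jack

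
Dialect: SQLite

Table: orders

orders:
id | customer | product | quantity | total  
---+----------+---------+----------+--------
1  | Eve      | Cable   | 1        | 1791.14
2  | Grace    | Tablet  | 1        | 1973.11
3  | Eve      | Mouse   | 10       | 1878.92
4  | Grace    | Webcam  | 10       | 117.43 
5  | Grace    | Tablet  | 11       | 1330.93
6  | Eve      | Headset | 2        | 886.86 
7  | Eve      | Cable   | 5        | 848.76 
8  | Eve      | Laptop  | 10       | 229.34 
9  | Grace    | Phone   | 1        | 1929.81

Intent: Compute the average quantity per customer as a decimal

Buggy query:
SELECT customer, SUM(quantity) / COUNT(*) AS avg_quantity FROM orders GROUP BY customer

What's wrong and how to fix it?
Bug: Both operands are integers, so '/' performs integer division and truncates

Fix: Multiply by 1.0 (or CAST to REAL) to force floating-point division

Corrected query:
SELECT customer, SUM(quantity) * 1.0 / COUNT(*) AS avg_quantity FROM orders GROUP BY customer

Result:
customer | avg_quantity
---------+-------------
Eve      | 5.6         
Grace    | 5.75        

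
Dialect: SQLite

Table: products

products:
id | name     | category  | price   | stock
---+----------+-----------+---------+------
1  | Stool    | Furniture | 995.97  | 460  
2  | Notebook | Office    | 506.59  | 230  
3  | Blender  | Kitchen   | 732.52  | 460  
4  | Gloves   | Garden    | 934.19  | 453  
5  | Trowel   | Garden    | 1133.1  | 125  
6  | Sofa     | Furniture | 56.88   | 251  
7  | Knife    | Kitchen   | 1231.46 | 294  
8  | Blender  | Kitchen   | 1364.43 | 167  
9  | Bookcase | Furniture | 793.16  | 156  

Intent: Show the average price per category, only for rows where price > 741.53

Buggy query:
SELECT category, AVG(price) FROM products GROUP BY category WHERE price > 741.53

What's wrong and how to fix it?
Bug: Row-level WHERE must come before GROUP BY in the clause order

Fix: Place WHERE between FROM and GROUP BY

Corrected query:
SELECT category, AVG(price) FROM products WHERE price > 741.53 GROUP BY category

Result:
category  | AVG(price)
----------+-----------
Furniture | 894.565   
Garden    | 1033.645  
Kitchen   | 1297.945  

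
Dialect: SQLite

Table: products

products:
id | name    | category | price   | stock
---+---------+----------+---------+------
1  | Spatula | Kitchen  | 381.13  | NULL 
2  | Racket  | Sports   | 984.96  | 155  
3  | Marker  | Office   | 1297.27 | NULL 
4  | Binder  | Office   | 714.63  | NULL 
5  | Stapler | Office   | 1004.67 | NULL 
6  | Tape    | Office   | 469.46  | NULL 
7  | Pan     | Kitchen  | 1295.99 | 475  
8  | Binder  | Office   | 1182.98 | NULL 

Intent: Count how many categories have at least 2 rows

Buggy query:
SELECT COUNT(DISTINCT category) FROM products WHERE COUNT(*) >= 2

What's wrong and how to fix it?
Bug: COUNT(*) cannot appear in WHERE; the per-group count doesn't exist yet

Fix: Group first with HAVING COUNT(*) >= 2, then COUNT the resulting groups

Corrected query:
SELECT COUNT(*) FROM (SELECT category FROM products GROUP BY category HAVING COUNT(*) >= 2)

Result:
COUNT(*)
--------
2       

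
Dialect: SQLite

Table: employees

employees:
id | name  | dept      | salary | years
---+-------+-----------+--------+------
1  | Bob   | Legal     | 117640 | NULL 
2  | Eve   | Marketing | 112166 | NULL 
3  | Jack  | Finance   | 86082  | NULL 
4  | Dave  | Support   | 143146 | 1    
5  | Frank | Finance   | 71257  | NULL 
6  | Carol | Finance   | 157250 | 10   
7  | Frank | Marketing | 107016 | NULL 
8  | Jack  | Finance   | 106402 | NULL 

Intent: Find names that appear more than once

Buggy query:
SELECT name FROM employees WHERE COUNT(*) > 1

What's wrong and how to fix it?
Bug: WHERE can't reference COUNT(*); aggregates are computed after WHERE

Fix: GROUP BY name, then filter groups with HAVING COUNT(*) > 1

Corrected query:
SELECT name FROM employees GROUP BY name HAVING COUNT(*) > 1

Result:
name 
-----
Frank
Jack 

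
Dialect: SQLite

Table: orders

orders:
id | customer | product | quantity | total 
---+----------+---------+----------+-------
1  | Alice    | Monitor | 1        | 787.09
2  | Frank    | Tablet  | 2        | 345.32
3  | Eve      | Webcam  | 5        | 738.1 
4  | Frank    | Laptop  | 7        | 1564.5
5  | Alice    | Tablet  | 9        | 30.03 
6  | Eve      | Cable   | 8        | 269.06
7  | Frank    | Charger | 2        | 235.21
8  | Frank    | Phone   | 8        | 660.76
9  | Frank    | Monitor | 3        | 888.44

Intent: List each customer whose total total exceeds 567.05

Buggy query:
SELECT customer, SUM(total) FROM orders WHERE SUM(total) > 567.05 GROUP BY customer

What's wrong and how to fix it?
Bug: WHERE runs before GROUP BY, so aggregates aren't available there

Fix: Use HAVING (which filters groups after aggregation) instead of WHERE

Corrected query:
SELECT customer, SUM(total) FROM orders GROUP BY customer HAVING SUM(total) > 567.05

Result:
customer | SUM(total)
---------+-----------
Alice    | 817.12    
Eve      | 1007.16   
Frank    | 3694.23   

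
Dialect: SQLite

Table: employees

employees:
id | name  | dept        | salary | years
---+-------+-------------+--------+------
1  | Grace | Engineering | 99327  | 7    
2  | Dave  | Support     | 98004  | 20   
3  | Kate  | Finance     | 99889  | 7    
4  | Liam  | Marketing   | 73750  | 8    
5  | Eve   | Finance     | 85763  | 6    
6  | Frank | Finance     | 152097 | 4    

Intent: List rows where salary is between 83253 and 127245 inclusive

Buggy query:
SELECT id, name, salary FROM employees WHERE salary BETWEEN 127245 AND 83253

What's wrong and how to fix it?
Bug: The bounds are reversed; BETWEEN a AND b requires a <= b to match anything

Fix: Swap the bounds so the smaller value comes first

Corrected query:
SELECT id, name, salary FROM employees WHERE salary BETWEEN 83253 AND 127245

Result:
id | name  | salary
---+-------+-------
1  | Grace | 99327 
2  | Dave  | 98004 
3  | Kate  | 99889 
5  | Eve   | 85763 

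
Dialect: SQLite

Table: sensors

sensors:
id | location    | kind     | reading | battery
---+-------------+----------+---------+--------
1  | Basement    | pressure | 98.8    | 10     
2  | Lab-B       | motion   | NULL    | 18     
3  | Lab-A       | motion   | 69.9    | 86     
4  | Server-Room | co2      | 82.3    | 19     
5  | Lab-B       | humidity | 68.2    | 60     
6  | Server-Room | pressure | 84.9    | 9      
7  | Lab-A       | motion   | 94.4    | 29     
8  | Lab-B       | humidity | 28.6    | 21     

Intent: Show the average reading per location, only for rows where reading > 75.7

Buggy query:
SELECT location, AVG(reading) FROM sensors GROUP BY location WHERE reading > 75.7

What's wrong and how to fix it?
Bug: Row-level WHERE must come before GROUP BY in the clause order

Fix: Place WHERE between FROM and GROUP BY

Corrected query:
SELECT location, AVG(reading) FROM sensors WHERE reading > 75.7 GROUP BY location

Result:
location    | AVG(reading)
------------+-------------
Basement    | 98.8        
Lab-A       | 94.4        
Server-Room | 83.6        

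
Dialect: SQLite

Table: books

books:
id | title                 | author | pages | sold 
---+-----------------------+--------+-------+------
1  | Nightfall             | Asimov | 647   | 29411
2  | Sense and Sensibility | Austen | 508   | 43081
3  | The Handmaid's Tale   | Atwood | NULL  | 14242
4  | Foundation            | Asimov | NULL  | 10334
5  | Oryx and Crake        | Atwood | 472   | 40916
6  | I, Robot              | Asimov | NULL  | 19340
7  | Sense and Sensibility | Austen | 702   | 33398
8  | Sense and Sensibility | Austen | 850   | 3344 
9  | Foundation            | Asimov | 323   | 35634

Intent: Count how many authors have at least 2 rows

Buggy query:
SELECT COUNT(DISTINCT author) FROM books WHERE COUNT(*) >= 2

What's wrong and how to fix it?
Bug: COUNT(*) cannot appear in WHERE; the per-group count doesn't exist yet

Fix: Group first with HAVING COUNT(*) >= 2, then COUNT the resulting groups

Corrected query:
SELECT COUNT(*) FROM (SELECT author FROM books GROUP BY author HAVING COUNT(*) >= 2)

Result:
COUNT(*)
--------
3       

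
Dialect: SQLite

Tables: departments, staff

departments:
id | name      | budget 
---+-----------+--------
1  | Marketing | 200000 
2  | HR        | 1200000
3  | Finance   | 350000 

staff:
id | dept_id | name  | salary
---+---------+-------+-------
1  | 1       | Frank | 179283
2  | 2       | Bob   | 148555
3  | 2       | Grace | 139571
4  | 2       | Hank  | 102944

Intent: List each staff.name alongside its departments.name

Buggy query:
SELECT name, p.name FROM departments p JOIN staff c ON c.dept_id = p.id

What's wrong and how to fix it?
Bug: Both tables have a 'name' column; the unqualified reference is ambiguous

Fix: Prefix ambiguous columns with the table alias

Corrected query:
SELECT c.name, p.name FROM departments p JOIN staff c ON c.dept_id = p.id

Result:
name  | name     
------+----------
Frank | Marketing
Bob   | HR       
Grace | HR       
Hank  | HR       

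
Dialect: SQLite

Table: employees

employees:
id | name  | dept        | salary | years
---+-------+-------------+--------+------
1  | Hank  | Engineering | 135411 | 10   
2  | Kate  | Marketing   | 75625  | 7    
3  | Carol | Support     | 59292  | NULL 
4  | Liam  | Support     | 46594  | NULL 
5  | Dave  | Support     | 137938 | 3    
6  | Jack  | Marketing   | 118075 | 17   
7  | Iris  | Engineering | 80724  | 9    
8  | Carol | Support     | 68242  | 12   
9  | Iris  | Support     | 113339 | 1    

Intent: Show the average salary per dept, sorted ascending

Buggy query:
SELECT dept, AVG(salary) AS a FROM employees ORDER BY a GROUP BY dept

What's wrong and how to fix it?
Bug: ORDER BY appears before GROUP BY; SQL clause order requires GROUP BY first

Fix: Reorder: SELECT … FROM … GROUP BY … ORDER BY …

Corrected query:
SELECT dept, AVG(salary) AS a FROM employees GROUP BY dept ORDER BY a

Result:
dept        | a       
------------+---------
Support     | 85081   
Marketing   | 96850   
Engineering | 108067.5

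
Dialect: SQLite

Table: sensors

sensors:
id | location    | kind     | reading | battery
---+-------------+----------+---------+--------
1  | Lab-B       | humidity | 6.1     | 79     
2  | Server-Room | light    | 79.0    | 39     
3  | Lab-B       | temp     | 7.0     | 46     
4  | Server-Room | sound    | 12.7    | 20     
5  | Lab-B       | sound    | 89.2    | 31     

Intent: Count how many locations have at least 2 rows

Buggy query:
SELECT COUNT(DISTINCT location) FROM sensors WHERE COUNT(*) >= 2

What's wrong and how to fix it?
Bug: WHERE filters individual rows, not groups, so a group-level COUNT is invalid there

Fix: Group first with HAVING COUNT(*) >= 2, then COUNT the resulting groups

Corrected query:
SELECT COUNT(*) FROM (SELECT location FROM sensors GROUP BY location HAVING COUNT(*) >= 2)

Result:
COUNT(*)
--------
2       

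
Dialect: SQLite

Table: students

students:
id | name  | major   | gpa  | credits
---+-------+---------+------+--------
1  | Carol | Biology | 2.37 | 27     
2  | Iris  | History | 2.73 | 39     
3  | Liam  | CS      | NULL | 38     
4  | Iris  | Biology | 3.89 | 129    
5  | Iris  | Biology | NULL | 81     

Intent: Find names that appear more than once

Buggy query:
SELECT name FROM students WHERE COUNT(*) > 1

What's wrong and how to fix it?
Bug: WHERE can't reference COUNT(*); aggregates are computed after WHERE

Fix: GROUP BY name, then filter groups with HAVING COUNT(*) > 1

Corrected query:
SELECT name FROM students GROUP BY name HAVING COUNT(*) > 1

Result:
name
----
Iris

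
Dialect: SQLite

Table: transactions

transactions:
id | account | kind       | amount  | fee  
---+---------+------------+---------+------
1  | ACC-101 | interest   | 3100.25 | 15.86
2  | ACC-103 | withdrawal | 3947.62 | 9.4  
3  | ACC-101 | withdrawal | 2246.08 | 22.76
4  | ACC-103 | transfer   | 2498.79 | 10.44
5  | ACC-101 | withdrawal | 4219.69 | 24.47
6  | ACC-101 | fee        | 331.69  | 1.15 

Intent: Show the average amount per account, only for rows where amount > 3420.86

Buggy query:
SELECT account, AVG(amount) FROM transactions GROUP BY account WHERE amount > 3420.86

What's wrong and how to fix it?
Bug: WHERE cannot follow GROUP BY

Fix: Place WHERE between FROM and GROUP BY

Corrected query:
SELECT account, AVG(amount) FROM transactions WHERE amount > 3420.86 GROUP BY account

Result:
account | AVG(amount)
--------+------------
ACC-101 | 4219.69    
ACC-103 | 3947.62    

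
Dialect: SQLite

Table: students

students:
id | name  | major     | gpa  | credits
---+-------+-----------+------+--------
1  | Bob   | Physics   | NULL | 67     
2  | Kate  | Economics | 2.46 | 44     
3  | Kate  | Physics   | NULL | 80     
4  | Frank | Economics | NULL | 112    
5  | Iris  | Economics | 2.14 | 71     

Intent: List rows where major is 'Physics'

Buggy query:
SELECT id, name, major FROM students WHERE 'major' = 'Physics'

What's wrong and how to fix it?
Bug: 'major' in single quotes is a string literal, not the column; the comparison is literal-vs-literal and never true

Fix: Remove the quotes around the column name (or use double quotes for an identifier)

Corrected query:
SELECT id, name, major FROM students WHERE major = 'Physics'

Result:
id | name | major  
---+------+--------
1  | Bob  | Physics
3  | Kate | Physics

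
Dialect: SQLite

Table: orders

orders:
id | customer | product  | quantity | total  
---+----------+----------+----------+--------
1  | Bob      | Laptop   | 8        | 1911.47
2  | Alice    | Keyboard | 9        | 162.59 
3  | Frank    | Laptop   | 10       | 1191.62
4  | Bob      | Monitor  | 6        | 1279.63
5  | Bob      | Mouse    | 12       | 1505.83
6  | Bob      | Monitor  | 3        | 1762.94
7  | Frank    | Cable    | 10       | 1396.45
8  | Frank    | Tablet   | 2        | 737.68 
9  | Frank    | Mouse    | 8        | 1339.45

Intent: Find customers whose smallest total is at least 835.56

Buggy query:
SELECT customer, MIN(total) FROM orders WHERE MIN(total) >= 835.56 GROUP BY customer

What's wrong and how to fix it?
Bug: MIN() in WHERE is a misuse of aggregate

Fix: Use HAVING for the per-group MIN condition

Corrected query:
SELECT customer, MIN(total) FROM orders GROUP BY customer HAVING MIN(total) >= 835.56

Result:
customer | MIN(total)
---------+-----------
Bob      | 1279.63   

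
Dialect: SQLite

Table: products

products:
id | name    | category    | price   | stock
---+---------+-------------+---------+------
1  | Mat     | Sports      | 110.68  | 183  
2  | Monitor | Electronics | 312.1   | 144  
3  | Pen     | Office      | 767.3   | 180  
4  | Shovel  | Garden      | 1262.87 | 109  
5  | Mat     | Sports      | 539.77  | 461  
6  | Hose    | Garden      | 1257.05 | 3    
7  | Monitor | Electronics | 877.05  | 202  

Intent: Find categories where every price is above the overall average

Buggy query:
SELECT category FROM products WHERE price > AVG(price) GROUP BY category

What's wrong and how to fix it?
Bug: AVG() is an aggregate; it can't sit directly in WHERE

Fix: Compute the overall average in a scalar subquery and compare each group's MIN against it in HAVING

Corrected query:
SELECT category FROM products GROUP BY category HAVING MIN(price) > (SELECT AVG(price) FROM products)

Result:
category
--------
Garden  
Office  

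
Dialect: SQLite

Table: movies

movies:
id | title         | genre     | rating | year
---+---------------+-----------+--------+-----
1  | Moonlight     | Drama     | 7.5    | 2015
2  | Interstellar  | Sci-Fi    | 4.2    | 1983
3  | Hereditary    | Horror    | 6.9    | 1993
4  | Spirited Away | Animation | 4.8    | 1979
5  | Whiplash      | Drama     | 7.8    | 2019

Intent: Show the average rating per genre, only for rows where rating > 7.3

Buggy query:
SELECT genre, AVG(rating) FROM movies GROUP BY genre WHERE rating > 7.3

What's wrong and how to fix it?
Bug: WHERE cannot follow GROUP BY

Fix: Move the WHERE clause before GROUP BY

Corrected query:
SELECT genre, AVG(rating) FROM movies WHERE rating > 7.3 GROUP BY genre

Result:
genre | AVG(rating)
------+------------
Drama | 7.65       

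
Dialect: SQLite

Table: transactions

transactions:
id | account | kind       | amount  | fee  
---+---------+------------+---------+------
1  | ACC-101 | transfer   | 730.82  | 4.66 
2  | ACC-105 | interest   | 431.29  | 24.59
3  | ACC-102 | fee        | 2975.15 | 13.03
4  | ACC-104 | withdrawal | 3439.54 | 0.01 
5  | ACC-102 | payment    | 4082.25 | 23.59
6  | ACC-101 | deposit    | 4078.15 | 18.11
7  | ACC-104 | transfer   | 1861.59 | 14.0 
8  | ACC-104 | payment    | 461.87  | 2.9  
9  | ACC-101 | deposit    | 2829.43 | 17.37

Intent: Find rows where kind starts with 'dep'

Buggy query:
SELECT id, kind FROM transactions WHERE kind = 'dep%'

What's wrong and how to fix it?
Bug: '=' compares the literal string including the % character; pattern matching needs LIKE

Fix: Use LIKE for wildcard pattern matching

Corrected query:
SELECT id, kind FROM transactions WHERE kind LIKE 'dep%'

Result:
id | kind   
---+--------
6  | deposit
9  | deposit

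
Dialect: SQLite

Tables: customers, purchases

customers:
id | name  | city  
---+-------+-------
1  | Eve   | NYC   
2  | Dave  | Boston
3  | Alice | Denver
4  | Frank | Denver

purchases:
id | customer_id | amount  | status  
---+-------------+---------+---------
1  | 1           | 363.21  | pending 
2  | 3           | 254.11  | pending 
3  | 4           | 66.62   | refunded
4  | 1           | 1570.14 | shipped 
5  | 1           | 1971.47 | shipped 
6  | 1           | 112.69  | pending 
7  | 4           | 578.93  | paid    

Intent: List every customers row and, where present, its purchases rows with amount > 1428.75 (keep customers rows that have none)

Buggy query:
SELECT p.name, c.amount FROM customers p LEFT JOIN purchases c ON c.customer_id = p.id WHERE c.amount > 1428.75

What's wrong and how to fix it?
Bug: Filtering c.amount in WHERE discards the NULL rows produced by LEFT JOIN, turning it into an inner join

Fix: Move the right-table condition into the ON clause so unmatched parents are kept

Corrected query:
SELECT p.name, c.amount FROM customers p LEFT JOIN purchases c ON c.customer_id = p.id AND c.amount > 1428.75

Result:
name  | amount 
------+--------
Eve   | 1570.14
Eve   | 1971.47
Dave  | NULL   
Alice | NULL   
Frank | NULL   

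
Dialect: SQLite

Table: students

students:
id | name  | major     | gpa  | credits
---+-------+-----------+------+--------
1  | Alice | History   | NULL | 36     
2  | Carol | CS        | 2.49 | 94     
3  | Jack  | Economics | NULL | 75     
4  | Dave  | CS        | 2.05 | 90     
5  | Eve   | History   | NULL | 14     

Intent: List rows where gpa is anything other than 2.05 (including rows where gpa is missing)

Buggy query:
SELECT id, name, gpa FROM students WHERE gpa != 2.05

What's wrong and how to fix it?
Bug: 'gpa != 2.05' is unknown when gpa is NULL, so NULL rows are silently excluded

Fix: Add an explicit OR gpa IS NULL to include the missing-value rows

Corrected query:
SELECT id, name, gpa FROM students WHERE gpa != 2.05 OR gpa IS NULL

Result:
id | name  | gpa 
---+-------+-----
1  | Alice | NULL
2  | Carol | 2.49
3  | Jack  | NULL
5  | Eve   | NULL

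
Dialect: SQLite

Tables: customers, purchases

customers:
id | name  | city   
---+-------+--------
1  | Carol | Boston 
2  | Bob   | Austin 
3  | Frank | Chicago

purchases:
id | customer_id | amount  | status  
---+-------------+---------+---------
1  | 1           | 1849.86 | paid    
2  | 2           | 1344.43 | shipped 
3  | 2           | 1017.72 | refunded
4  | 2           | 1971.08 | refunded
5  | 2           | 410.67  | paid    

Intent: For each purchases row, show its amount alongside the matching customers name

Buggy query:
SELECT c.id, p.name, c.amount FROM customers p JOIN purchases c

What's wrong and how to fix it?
Bug: Missing join condition: each purchases row is matched to all customers rows instead of just its own

Fix: Specify the join condition linking the foreign key to the parent id

Corrected query:
SELECT c.id, p.name, c.amount FROM customers p JOIN purchases c ON c.customer_id = p.id

Result:
id | name  | amount 
---+-------+--------
1  | Carol | 1849.86
2  | Bob   | 1344.43
3  | Bob   | 1017.72
4  | Bob   | 1971.08
5  | Bob   | 410.67 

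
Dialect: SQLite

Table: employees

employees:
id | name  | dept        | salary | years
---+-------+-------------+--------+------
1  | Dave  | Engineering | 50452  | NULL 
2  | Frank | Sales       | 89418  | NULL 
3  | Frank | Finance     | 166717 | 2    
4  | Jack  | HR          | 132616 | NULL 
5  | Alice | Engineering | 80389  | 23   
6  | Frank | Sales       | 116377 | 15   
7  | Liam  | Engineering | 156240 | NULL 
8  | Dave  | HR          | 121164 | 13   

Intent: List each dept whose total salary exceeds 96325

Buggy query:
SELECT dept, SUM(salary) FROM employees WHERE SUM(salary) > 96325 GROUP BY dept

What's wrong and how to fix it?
Bug: SUM(salary) is an aggregate, but WHERE filters rows before aggregation

Fix: Use HAVING (which filters groups after aggregation) instead of WHERE

Corrected query:
SELECT dept, SUM(salary) FROM employees GROUP BY dept HAVING SUM(salary) > 96325

Result:
dept        | SUM(salary)
------------+------------
Engineering | 287081     
Finance     | 166717     
HR          | 253780     
Sales       | 205795     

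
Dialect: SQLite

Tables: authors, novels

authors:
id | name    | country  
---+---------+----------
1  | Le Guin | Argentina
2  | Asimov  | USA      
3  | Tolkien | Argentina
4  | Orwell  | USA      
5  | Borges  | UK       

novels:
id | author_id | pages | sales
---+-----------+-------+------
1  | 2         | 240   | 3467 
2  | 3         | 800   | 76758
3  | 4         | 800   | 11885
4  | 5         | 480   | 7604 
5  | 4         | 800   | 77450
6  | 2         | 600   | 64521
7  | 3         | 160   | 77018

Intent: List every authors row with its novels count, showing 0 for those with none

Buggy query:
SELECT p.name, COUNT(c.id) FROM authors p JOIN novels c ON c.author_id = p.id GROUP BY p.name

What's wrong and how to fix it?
Bug: INNER JOIN drops authors rows that have no matching novels rows

Fix: Use LEFT JOIN so parents without children still appear (COUNT(c.id) gives 0)

Corrected query:
SELECT p.name, COUNT(c.id) FROM authors p LEFT JOIN novels c ON c.author_id = p.id GROUP BY p.name

Result:
name    | COUNT(c.id)
--------+------------
Asimov  | 2          
Borges  | 1          
Le Guin | 0          
Orwell  | 2          
Tolkien | 2          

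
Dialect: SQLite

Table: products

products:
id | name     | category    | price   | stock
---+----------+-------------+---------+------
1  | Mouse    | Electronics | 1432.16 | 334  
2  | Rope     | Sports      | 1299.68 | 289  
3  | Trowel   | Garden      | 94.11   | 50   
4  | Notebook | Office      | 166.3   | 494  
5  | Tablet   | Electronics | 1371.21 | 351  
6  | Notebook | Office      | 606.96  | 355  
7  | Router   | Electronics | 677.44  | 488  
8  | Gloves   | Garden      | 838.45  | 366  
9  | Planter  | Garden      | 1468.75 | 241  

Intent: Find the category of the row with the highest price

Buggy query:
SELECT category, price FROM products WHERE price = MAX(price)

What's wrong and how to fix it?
Bug: WHERE is evaluated per row; an aggregate over the whole table isn't defined there

Fix: Use a subquery: WHERE price = (SELECT MAX(price) FROM products)

Corrected query:
SELECT category, price FROM products WHERE price = (SELECT MAX(price) FROM products)

Result:
category | price  
---------+--------
Garden   | 1468.75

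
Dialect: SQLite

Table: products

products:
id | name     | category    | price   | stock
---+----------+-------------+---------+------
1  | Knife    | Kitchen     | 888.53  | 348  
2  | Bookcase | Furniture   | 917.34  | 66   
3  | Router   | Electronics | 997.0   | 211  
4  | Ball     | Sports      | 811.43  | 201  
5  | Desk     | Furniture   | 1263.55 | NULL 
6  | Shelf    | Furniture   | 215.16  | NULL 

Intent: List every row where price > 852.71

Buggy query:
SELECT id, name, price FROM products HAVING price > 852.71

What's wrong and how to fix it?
Bug: HAVING filters the output of aggregation, but this query has no GROUP BY and no aggregate functions, so SQLite rejects it (HAVING clause on a non-aggregate query); the condition here is per row

Fix: Use WHERE for row-level filtering

Corrected query:
SELECT id, name, price FROM products WHERE price > 852.71

Result:
id | name     | price  
---+----------+--------
1  | Knife    | 888.53 
2  | Bookcase | 917.34 
3  | Router   | 997    
5  | Desk     | 1263.55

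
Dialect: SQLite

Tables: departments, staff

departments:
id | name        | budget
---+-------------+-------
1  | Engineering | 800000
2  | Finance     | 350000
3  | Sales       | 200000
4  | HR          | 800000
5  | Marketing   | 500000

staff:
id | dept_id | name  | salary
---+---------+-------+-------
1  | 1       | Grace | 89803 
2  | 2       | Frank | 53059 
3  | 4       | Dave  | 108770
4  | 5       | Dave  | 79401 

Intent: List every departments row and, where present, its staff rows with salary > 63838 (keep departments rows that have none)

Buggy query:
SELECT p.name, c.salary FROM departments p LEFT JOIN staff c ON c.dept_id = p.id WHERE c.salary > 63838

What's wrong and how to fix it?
Bug: A WHERE condition on the right-hand table after LEFT JOIN drops unmatched parents

Fix: Put 'c.salary > 63838' in the JOIN's ON clause instead of WHERE

Corrected query:
SELECT p.name, c.salary FROM departments p LEFT JOIN staff c ON c.dept_id = p.id AND c.salary > 63838

Result:
name        | salary
------------+-------
Engineering | 89803 
Finance     | NULL  
Sales       | NULL  
HR          | 108770
Marketing   | 79401 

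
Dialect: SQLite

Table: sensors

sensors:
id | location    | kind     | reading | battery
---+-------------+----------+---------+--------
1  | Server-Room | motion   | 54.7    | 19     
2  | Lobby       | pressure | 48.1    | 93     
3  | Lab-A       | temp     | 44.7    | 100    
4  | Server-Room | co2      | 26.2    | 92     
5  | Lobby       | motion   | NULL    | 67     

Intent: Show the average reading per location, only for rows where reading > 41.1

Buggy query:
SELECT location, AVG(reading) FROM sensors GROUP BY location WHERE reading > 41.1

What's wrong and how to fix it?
Bug: Row-level WHERE must come before GROUP BY in the clause order

Fix: Move the WHERE clause before GROUP BY

Corrected query:
SELECT location, AVG(reading) FROM sensors WHERE reading > 41.1 GROUP BY location

Result:
location    | AVG(reading)
------------+-------------
Lab-A       | 44.7        
Lobby       | 48.1        
Server-Room | 54.7        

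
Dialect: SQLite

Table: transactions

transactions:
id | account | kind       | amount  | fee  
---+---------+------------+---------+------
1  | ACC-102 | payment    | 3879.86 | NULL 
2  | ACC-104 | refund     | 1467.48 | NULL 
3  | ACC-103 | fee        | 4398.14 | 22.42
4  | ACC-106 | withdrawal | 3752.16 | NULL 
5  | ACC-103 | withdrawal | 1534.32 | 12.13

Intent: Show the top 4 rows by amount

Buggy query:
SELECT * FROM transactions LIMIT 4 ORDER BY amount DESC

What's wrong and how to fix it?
Bug: ORDER BY cannot follow LIMIT; LIMIT is the final clause

Fix: Swap the clauses: ORDER BY first, then LIMIT

Corrected query:
SELECT * FROM transactions ORDER BY amount DESC LIMIT 4

Result:
id | account | kind       | amount  | fee  
---+---------+------------+---------+------
3  | ACC-103 | fee        | 4398.14 | 22.42
1  | ACC-102 | payment    | 3879.86 | NULL 
4  | ACC-106 | withdrawal | 3752.16 | NULL 
5  | ACC-103 | withdrawal | 1534.32 | 12.13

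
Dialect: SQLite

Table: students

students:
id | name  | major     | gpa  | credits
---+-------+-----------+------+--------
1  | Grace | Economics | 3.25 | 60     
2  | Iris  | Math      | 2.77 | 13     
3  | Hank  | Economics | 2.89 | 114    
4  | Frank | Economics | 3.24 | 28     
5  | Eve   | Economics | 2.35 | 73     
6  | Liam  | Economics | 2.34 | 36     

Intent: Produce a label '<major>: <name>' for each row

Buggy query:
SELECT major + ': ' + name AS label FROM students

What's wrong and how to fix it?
Bug: '+' is numeric addition; on text columns SQLite converts them to 0 instead of concatenating

Fix: Replace + with || to concatenate text

Corrected query:
SELECT major || ': ' || name AS label FROM students

Result:
label           
----------------
Economics: Grace
Math: Iris      
Economics: Hank 
Economics: Frank
Economics: Eve  
Economics: Liam 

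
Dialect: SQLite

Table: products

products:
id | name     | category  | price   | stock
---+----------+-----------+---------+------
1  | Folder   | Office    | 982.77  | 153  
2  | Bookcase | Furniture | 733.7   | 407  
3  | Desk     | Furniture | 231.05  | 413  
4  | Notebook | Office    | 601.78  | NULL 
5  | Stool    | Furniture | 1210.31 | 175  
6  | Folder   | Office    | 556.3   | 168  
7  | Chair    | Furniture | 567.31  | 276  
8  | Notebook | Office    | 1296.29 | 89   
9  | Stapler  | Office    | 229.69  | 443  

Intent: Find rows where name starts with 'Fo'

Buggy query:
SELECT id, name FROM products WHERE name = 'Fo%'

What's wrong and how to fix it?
Bug: Wildcards only work with LIKE; '=' treats '%' as a literal character

Fix: Use LIKE for wildcard pattern matching

Corrected query:
SELECT id, name FROM products WHERE name LIKE 'Fo%'

Result:
id | name  
---+-------
1  | Folder
6  | Folder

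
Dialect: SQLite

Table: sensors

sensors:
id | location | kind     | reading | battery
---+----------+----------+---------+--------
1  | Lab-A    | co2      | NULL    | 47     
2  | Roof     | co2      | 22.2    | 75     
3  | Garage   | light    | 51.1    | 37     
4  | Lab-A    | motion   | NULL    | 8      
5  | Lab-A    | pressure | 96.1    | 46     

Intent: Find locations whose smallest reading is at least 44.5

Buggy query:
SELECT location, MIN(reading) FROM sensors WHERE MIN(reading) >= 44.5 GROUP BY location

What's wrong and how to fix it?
Bug: MIN() in WHERE is a misuse of aggregate

Fix: Replace WHERE with HAVING after the GROUP BY

Corrected query:
SELECT location, MIN(reading) FROM sensors GROUP BY location HAVING MIN(reading) >= 44.5

Result:
location | MIN(reading)
---------+-------------
Garage   | 51.1        
Lab-A    | 96.1        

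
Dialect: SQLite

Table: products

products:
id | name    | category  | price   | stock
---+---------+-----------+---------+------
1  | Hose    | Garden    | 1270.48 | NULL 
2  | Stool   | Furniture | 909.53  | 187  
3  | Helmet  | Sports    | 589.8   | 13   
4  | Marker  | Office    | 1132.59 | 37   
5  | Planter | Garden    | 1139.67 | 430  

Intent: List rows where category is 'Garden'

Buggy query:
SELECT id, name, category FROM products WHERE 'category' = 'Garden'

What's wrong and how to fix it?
Bug: Single quotes denote string literals in SQL; the column name is being compared as a constant string

Fix: Reference the column as category without single quotes

Corrected query:
SELECT id, name, category FROM products WHERE category = 'Garden'

Result:
id | name    | category
---+---------+---------
1  | Hose    | Garden  
5  | Planter | Garden  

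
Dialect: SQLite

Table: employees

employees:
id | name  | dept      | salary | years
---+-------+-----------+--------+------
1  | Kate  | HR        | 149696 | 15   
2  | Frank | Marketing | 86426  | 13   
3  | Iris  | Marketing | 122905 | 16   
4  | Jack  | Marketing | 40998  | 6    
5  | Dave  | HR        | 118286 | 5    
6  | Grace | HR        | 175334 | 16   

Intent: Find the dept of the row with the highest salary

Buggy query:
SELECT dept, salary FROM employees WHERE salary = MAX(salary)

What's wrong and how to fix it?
Bug: MAX(salary) is an aggregate and cannot be used directly in WHERE

Fix: Use a subquery: WHERE salary = (SELECT MAX(salary) FROM employees)

Corrected query:
SELECT dept, salary FROM employees WHERE salary = (SELECT MAX(salary) FROM employees)

Result:
dept | salary
-----+-------
HR   | 175334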